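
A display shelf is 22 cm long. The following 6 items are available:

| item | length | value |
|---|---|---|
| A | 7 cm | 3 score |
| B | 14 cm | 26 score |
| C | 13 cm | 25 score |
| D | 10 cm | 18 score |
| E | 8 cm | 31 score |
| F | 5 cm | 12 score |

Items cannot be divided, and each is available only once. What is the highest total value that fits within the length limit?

This is a 0/1 knapsack; check combinations near the capacity.
- B+E: length 14+8=22, value 26+31=57
- C+E: length 13+8=21, value 25+31=56
- D+E: length 10+8=18, value 18+31=49
- A+E+F: length 7+8+5=20, value 3+31+12=46
- E+F: length 8+5=13, value 31+12=43
Best: 57 score.

57 score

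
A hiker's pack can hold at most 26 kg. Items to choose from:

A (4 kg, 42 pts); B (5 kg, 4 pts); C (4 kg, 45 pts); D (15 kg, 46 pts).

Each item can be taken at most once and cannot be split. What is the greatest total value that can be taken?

133 pts

Check high-value combinations within 26 kg:
- A+C+D: weight 4+4+15=23, value 42+45+46=133
- B+C+D: weight 5+4+15=24, value 4+45+46=95
- A+B+D: weight 4+5+15=24, value 42+4+46=92
Best: 133 pts.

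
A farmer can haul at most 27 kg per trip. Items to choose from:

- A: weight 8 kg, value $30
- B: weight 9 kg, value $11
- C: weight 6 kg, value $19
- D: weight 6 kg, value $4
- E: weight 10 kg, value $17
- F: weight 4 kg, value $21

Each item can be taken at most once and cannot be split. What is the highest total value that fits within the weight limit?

$81

Check high-value combinations within 27 kg:
- A+B+C+F: weight 8+9+6+4=27, value 30+11+19+21=81
- A+C+D+F: weight 8+6+6+4=24, value 30+19+4+21=74
- A+C+F: weight 8+6+4=18, value 30+19+21=70
- A+E+F: weight 8+10+4=22, value 30+17+21=68
- A+C+E: weight 8+6+10=24, value 30+19+17=66
Best: $81.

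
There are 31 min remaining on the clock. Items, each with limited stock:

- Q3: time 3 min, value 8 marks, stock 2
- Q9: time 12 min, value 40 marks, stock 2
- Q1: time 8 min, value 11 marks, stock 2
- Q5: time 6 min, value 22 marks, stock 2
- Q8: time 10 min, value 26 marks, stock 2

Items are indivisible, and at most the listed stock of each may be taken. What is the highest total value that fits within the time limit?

Best selections within time 31 and stock limits:
- 2×Q9 + 1×Q5: time 30, value 102
- 2×Q3 + 1×Q9 + 2×Q5: time 30, value 100
- 2×Q3 + 2×Q9: time 30, value 96
Best: 102 marks.

102 marks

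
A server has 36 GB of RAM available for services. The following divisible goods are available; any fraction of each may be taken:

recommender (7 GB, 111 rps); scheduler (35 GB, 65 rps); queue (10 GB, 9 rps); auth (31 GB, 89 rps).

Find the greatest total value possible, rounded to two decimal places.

194.26

Take in order of value per unit:
- recommender (111/7 per unit): all 7 → value 111, running total 111.00
- auth (89/31 per unit): 29 of 31 → value 29×89/31 = 83.2581, running total 194.26
Total 194.26.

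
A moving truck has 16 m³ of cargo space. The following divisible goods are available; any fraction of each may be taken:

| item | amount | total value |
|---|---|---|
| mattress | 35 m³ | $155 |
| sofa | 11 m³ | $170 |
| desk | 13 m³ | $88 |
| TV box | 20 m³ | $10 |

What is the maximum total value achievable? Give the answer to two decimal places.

Take in order of value per unit:
- sofa (170/11 per unit): all 11 → value 170, running total 170.00
- desk (88/13 per unit): 5 of 13 → value 5×88/13 = 33.8462, running total 203.85
Total 203.85.

203.85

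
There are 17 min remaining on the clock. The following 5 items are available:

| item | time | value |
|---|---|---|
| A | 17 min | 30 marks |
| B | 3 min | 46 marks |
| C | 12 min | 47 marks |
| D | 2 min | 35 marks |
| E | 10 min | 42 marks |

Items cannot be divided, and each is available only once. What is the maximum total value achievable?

128 marks

Check high-value combinations within 17 min:
- B+C+D: time 3+12+2=17, value 46+47+35=128
- B+D+E: time 3+2+10=15, value 46+35+42=123
- B+C: time 3+12=15, value 46+47=93
Best: 128 marks.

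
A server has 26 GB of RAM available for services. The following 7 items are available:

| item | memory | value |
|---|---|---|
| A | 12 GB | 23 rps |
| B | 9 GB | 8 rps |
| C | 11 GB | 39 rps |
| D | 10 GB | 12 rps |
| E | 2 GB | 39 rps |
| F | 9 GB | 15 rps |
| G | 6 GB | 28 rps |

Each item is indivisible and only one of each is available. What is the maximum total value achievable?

This is a 0/1 knapsack; check combinations near the capacity.
- C+E+G: memory 11+2+6=19, value 39+39+28=106
- A+C+E: memory 12+11+2=25, value 23+39+39=101
- C+E+F: memory 11+2+9=22, value 39+39+15=93
- A+E+G: memory 12+2+6=20, value 23+39+28=90
Best: 106 rps.

106 rps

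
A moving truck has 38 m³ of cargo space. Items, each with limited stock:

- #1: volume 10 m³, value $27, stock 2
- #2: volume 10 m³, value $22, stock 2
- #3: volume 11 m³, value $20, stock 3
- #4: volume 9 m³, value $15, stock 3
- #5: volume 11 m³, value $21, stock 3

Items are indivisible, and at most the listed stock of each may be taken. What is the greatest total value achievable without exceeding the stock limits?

Top feasible selections:
- 2×#1 + 2×#4: volume 38, value 84
- 1×#1 + 1×#2 + 2×#4: volume 38, value 79
- 2×#1 + 1×#2: volume 30, value 76
- 2×#1 + 1×#5: volume 31, value 75
Best: $84.

$84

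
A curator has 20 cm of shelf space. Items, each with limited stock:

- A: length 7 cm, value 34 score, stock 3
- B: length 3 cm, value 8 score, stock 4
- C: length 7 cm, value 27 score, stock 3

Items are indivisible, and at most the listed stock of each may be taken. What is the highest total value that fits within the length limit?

84 score

Best selections within length 20 and stock limits:
- 2×A + 2×B: length 20, value 84
- 1×A + 2×B + 1×C: length 20, value 77
- 2×A + 1×B: length 17, value 76
- 2×B + 2×C: length 20, value 70
Best: 84 score.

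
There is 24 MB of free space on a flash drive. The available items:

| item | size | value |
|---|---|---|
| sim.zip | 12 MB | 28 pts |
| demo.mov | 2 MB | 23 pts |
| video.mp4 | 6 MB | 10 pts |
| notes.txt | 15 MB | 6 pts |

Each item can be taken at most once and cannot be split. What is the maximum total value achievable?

61 pts

Check high-value combinations within 24 MB:
- sim.zip+demo.mov+video.mp4: size 12+2+6=20, value 28+23+10=61
- sim.zip+demo.mov: size 12+2=14, value 28+23=51
- demo.mov+video.mp4+notes.txt: size 2+6+15=23, value 23+10+6=39
- sim.zip+video.mp4: size 12+6=18, value 28+10=38
- demo.mov+video.mp4: size 2+6=8, value 23+10=33
Best: 61 pts.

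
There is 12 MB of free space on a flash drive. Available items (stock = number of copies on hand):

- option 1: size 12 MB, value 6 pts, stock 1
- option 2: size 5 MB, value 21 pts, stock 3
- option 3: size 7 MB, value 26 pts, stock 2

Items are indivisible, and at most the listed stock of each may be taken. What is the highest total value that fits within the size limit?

Top feasible selections:
- 1×option 2 + 1×option 3: size 12, value 47
- 2×option 2: size 10, value 42
- 1×option 3: size 7, value 26
Best: 47 pts.

47 pts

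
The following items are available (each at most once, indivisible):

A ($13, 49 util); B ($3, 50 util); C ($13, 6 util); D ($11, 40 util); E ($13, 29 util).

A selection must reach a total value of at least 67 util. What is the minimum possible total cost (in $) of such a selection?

Subsets with value ≥ 67, sorted by total cost:
- B+D: cost 14, value 90
- A+B: cost 16, value 99
Minimum cost: 14 $.

14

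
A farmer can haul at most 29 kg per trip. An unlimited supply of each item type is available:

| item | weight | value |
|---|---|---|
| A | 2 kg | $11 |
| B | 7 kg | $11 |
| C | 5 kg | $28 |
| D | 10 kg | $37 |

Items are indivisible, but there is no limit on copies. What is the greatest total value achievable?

$162

Best value-per-unit is C at 28/5; filling with it alone gives 5×28 = 140.
Optimal mix: 2×A + 5×C → weight 29, value 162.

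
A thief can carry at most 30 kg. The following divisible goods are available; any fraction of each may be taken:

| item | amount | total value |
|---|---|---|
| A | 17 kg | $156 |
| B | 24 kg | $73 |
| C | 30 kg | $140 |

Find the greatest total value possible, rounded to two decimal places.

216.67

Take in order of value per unit:
- A (156/17 per unit): all 17 → value 156, running total 156.00
- C (140/30 per unit): 13 of 30 → value 13×140/30 = 60.6667, running total 216.67
Total 216.67.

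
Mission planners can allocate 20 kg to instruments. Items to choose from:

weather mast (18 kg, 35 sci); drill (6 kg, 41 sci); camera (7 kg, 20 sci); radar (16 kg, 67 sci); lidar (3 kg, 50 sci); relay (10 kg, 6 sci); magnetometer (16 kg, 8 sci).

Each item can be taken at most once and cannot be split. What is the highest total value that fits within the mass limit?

Check high-value combinations within 20 kg:
- radar+lidar: mass 16+3=19, value 67+50=117
- drill+camera+lidar: mass 6+7+3=16, value 41+20+50=111
- drill+lidar+relay: mass 6+3+10=19, value 41+50+6=97
Best: 117 sci.

117 sci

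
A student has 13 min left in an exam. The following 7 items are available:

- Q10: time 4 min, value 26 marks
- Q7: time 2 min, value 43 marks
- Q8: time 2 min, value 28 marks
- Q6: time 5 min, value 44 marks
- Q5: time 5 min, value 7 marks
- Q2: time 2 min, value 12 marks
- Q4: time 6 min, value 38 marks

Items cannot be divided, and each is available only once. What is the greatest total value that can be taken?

141 marks

This is a 0/1 knapsack; check combinations near the capacity.
- Q10+Q7+Q8+Q6: time 4+2+2+5=13, value 26+43+28+44=141
- Q7+Q8+Q6+Q2: time 2+2+5+2=11, value 43+28+44+12=127
- Q10+Q7+Q6+Q2: time 4+2+5+2=13, value 26+43+44+12=125
Best: 141 marks.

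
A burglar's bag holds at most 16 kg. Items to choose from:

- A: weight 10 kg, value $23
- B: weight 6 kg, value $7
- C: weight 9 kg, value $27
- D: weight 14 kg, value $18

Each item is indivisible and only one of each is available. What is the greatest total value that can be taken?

$34

This is a 0/1 knapsack; check combinations near the capacity.
- B+C: weight 6+9=15, value 7+27=34
- A+B: weight 10+6=16, value 23+7=30
- C: weight 9, value 27
Best: $34.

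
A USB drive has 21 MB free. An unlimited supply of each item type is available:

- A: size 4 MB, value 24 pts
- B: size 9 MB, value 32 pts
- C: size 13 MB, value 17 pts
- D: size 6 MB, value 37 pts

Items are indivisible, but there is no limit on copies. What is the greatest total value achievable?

Best value-per-unit is D at 37/6; filling with it alone gives 3×37 = 111.
Optimal mix: 2×A + 2×D → size 20, value 122.

122 pts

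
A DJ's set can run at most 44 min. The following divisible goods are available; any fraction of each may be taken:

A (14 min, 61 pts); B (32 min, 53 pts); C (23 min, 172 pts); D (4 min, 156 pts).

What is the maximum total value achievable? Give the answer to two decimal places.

Take in order of value per unit:
- D (156/4 per unit): all 4 → value 156, running total 156.00
- C (172/23 per unit): all 23 → value 172, running total 328.00
- A (61/14 per unit): all 14 → value 61, running total 389.00
- B (53/32 per unit): 3 of 32 → value 3×53/32 = 4.9688, running total 393.97
Total 393.97.

393.97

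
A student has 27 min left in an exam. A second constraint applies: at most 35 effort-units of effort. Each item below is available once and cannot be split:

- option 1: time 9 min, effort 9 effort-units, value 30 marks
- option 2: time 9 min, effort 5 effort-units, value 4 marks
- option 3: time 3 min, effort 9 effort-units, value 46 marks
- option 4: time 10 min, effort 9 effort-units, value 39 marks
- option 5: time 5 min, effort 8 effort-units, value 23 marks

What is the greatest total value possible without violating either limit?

138 marks

Feasible sets respecting both limits:
- option 1+option 3+option 4+option 5: time 27, effort 35, value 138
- option 1+option 3+option 4: time 22, effort 27, value 115
- option 2+option 3+option 4+option 5: time 27, effort 31, value 112
- option 3+option 4+option 5: time 18, effort 26, value 108
Best: 138 marks.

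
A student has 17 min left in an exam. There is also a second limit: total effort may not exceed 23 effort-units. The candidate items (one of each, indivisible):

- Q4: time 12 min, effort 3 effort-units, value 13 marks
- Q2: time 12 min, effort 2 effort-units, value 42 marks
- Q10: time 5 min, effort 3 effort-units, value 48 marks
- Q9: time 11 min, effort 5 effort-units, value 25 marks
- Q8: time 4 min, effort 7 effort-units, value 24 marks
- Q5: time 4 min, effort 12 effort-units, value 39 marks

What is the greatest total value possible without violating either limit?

Feasible sets respecting both limits:
- Q10+Q8+Q5: time 13, effort 22, value 111
- Q2+Q10: time 17, effort 5, value 90
- Q10+Q5: time 9, effort 15, value 87
- Q2+Q5: time 16, effort 14, value 81
Best: 111 marks.

111 marks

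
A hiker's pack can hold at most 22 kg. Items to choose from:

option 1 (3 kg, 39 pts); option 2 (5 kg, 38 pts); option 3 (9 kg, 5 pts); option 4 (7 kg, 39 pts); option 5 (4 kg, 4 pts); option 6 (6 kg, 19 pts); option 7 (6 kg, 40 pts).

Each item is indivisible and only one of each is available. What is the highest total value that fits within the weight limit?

156 pts

Check high-value combinations within 22 kg:
- option 1+option 2+option 4+option 7: weight 3+5+7+6=21, value 39+38+39+40=156
- option 1+option 4+option 6+option 7: weight 3+7+6+6=22, value 39+39+19+40=137
- option 1+option 2+option 6+option 7: weight 3+5+6+6=20, value 39+38+19+40=136
Best: 156 pts.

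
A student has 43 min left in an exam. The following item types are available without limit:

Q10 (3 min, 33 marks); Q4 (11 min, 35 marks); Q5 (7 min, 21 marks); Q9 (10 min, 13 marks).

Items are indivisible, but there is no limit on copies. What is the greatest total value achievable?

Best value-per-unit is Q10 at 33/3, and filling with it alone uses time 14×3=42. No mix of the others beats 14×33 = 462.

462 marks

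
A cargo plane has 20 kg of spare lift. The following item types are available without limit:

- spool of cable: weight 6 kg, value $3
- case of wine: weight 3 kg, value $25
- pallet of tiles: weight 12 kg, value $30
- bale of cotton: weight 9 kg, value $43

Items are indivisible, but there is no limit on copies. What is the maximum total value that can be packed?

$150

Best value-per-unit is case of wine at 25/3, and filling with it alone uses weight 6×3=18. No mix of the others beats 6×25 = 150.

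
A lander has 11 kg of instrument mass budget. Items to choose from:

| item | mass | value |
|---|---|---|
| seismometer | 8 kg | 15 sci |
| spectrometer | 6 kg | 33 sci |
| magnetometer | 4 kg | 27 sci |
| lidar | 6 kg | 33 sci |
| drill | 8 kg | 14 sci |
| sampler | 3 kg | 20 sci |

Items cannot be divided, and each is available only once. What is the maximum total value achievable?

60 sci

This is a 0/1 knapsack; check combinations near the capacity.
- spectrometer+magnetometer: mass 6+4=10, value 33+27=60
- magnetometer+lidar: mass 4+6=10, value 27+33=60
- spectrometer+sampler: mass 6+3=9, value 33+20=53
Best: 60 sci.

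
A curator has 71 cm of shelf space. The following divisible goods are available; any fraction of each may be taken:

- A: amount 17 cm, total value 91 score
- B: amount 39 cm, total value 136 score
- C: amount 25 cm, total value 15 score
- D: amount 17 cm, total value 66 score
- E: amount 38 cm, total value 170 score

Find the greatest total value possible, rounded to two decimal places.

Take in order of value per unit:
- A (91/17 per unit): all 17 → value 91, running total 91.00
- E (170/38 per unit): all 38 → value 170, running total 261.00
- D (66/17 per unit): 16 of 17 → value 16×66/17 = 62.1176, running total 323.12
Total 323.12.

323.12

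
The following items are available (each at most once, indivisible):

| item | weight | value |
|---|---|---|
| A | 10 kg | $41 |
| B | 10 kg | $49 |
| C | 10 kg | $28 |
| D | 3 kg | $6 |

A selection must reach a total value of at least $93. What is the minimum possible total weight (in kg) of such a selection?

Subsets with value ≥ 93, sorted by total weight:
- A+B+D: weight 23, value 96
- A+B+C: weight 30, value 118
- A+B+C+D: weight 33, value 124
Minimum weight: 23 kg.

23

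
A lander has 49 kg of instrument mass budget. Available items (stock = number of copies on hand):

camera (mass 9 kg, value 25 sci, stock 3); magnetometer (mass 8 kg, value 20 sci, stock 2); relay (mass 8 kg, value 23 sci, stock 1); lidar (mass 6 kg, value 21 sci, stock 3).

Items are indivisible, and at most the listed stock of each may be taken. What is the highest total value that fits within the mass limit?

Best selections within mass 49 and stock limits:
- 3×camera + 1×relay + 2×lidar: mass 47, value 140
- 3×camera + 1×magnetometer + 1×relay + 1×lidar: mass 49, value 139
- 3×camera + 3×lidar: mass 45, value 138
- 3×camera + 1×magnetometer + 2×lidar: mass 47, value 137
Best: 140 sci.

140 sci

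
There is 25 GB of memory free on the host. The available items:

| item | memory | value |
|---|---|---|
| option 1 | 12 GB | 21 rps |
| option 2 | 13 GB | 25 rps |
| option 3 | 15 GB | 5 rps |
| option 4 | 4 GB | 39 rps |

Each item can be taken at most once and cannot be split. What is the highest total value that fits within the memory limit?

Check high-value combinations within 25 GB:
- option 2+option 4: memory 13+4=17, value 25+39=64
- option 1+option 4: memory 12+4=16, value 21+39=60
- option 1+option 2: memory 12+13=25, value 21+25=46
Best: 64 rps.

64 rps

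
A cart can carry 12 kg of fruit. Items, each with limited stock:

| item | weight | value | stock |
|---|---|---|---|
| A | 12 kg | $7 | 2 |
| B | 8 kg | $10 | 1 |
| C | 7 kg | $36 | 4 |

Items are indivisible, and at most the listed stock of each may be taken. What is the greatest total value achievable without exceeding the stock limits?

Top feasible selections:
- 1×C: weight 7, value 36
- 1×B: weight 8, value 10
Best: $36.

$36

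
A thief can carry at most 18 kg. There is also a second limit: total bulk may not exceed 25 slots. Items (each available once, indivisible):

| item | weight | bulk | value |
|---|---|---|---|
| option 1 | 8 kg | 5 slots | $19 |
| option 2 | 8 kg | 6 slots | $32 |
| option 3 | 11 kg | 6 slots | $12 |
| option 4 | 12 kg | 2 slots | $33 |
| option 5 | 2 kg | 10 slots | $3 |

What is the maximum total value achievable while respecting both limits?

$54

Feasible sets respecting both limits:
- option 1+option 2+option 5: weight 18, bulk 21, value 54
- option 1+option 2: weight 16, bulk 11, value 51
- option 4+option 5: weight 14, bulk 12, value 36
Best: $54.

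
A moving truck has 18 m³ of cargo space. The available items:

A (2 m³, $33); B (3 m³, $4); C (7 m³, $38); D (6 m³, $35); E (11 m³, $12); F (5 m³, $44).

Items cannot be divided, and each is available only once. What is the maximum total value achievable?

Check high-value combinations within 18 m³:
- A+B+C+F: volume 2+3+7+5=17, value 33+4+38+44=119
- C+D+F: volume 7+6+5=18, value 38+35+44=117
- A+B+D+F: volume 2+3+6+5=16, value 33+4+35+44=116
Best: $119.

$119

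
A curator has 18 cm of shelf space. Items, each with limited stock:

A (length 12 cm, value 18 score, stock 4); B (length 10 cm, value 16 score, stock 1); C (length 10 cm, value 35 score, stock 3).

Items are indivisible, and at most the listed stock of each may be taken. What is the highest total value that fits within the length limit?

35 score

Best selections within length 18 and stock limits:
- 1×C: length 10, value 35
- 1×A: length 12, value 18
Best: 35 score.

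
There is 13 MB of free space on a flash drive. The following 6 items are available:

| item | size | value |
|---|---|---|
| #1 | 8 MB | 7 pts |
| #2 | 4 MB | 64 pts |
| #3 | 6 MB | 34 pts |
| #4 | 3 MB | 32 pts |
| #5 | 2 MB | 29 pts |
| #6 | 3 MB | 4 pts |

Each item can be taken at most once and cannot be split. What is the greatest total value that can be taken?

Check high-value combinations within 13 MB:
- #2+#3+#4: size 4+6+3=13, value 64+34+32=130
- #2+#4+#5+#6: size 4+3+2+3=12, value 64+32+29+4=129
- #2+#3+#5: size 4+6+2=12, value 64+34+29=127
Best: 130 pts.

130 pts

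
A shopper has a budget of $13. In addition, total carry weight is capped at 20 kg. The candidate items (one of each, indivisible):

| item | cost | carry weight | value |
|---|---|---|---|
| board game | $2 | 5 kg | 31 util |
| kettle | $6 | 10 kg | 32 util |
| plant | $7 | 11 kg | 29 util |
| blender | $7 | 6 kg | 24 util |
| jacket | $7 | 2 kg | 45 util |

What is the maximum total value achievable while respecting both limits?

77 util

Feasible sets respecting both limits:
- kettle+jacket: cost 13, carry weight 12, value 77
- board game+jacket: cost 9, carry weight 7, value 76
- board game+kettle: cost 8, carry weight 15, value 63
- board game+plant: cost 9, carry weight 16, value 60
Best: 77 util.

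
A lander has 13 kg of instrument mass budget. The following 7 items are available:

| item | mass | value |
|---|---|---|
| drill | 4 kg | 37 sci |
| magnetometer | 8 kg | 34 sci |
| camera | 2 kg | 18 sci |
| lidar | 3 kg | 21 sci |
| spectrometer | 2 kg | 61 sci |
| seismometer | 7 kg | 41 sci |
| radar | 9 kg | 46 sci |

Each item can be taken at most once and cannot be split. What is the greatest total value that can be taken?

139 sci

This is a 0/1 knapsack; check combinations near the capacity.
- drill+spectrometer+seismometer: mass 4+2+7=13, value 37+61+41=139
- drill+camera+lidar+spectrometer: mass 4+2+3+2=11, value 37+18+21+61=137
- camera+spectrometer+radar: mass 2+2+9=13, value 18+61+46=125
- lidar+spectrometer+seismometer: mass 3+2+7=12, value 21+61+41=123
Best: 139 sci.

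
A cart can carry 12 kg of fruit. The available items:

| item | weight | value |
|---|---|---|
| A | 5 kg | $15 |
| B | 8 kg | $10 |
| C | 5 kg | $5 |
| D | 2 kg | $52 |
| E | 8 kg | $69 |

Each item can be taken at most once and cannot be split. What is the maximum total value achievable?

$121

Check high-value combinations within 12 kg:
- D+E: weight 2+8=10, value 52+69=121
- A+C+D: weight 5+5+2=12, value 15+5+52=72
- E: weight 8, value 69
- A+D: weight 5+2=7, value 15+52=67
- B+D: weight 8+2=10, value 10+52=62
Best: $121.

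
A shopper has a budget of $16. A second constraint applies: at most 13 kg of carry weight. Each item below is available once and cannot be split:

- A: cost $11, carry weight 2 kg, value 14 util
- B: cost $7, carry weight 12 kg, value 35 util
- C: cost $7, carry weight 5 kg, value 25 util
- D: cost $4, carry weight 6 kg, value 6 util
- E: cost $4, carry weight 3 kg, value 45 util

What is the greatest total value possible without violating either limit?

70 util

Feasible sets respecting both limits:
- C+E: cost 11, carry weight 8, value 70
- A+E: cost 15, carry weight 5, value 59
- D+E: cost 8, carry weight 9, value 51
- E: cost 4, carry weight 3, value 45
Best: 70 util.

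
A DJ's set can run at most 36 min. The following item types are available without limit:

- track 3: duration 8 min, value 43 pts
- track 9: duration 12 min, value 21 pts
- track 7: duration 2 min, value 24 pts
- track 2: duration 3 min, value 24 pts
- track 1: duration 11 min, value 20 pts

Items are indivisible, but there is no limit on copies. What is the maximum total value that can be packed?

Best value-per-unit is track 7 at 24/2, and filling with it alone uses duration 18×2=36. No mix of the others beats 18×24 = 432.

432 pts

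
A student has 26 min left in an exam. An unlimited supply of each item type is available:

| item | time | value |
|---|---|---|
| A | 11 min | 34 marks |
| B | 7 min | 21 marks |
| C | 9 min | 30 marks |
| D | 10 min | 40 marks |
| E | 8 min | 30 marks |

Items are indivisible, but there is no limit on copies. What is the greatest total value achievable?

Best value-per-unit is D at 40/10; filling with it alone gives 2×40 = 80.
Optimal mix: 1×D + 2×E → time 26, value 100.

100 marks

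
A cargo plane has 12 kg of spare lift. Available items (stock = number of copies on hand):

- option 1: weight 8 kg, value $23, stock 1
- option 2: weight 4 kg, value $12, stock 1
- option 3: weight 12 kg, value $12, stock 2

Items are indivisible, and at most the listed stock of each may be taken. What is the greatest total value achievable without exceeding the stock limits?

$35

Best selections within weight 12 and stock limits:
- 1×option 1 + 1×option 2: weight 12, value 35
- 1×option 1: weight 8, value 23
- 1×option 2: weight 4, value 12
Best: $35.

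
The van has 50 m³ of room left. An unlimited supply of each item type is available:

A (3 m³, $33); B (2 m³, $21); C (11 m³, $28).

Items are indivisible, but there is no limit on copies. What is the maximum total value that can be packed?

$549

Best value-per-unit is A at 33/3; filling with it alone gives 16×33 = 528.
Optimal mix: 16×A + 1×B → volume 50, value 549.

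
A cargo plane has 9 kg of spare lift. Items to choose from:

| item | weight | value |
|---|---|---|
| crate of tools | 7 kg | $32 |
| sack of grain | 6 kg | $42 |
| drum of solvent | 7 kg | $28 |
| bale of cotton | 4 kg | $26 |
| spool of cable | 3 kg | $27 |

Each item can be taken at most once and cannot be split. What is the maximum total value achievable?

$69

This is a 0/1 knapsack; check combinations near the capacity.
- sack of grain+spool of cable: weight 6+3=9, value 42+27=69
- bale of cotton+spool of cable: weight 4+3=7, value 26+27=53
- sack of grain: weight 6, value 42
- crate of tools: weight 7, value 32
Best: $69.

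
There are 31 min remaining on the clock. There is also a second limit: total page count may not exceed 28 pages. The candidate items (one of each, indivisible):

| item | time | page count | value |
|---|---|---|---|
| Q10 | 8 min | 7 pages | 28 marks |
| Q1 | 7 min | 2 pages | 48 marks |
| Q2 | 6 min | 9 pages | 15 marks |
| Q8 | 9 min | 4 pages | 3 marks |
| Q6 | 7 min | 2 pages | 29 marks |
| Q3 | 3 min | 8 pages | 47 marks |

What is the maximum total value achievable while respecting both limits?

Feasible sets respecting both limits:
- Q10+Q1+Q2+Q6+Q3: time 31, page count 28, value 167
- Q10+Q1+Q6+Q3: time 25, page count 19, value 152
- Q1+Q2+Q6+Q3: time 23, page count 21, value 139
Best: 167 marks.

167 marks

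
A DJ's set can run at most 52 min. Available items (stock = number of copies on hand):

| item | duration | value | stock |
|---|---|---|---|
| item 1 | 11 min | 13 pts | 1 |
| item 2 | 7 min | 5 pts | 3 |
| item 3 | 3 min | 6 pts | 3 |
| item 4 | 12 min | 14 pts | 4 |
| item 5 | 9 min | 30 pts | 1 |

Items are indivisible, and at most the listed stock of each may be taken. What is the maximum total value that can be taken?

Top feasible selections:
- 2×item 3 + 3×item 4 + 1×item 5: duration 51, value 84
- 1×item 1 + 2×item 3 + 2×item 4 + 1×item 5: duration 50, value 83
Best: 84 pts.

84 pts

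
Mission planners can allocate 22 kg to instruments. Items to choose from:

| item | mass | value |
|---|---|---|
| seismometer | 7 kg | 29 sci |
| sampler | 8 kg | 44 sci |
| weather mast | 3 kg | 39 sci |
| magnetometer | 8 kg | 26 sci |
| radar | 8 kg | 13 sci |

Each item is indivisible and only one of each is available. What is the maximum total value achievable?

112 sci

Check high-value combinations within 22 kg:
- seismometer+sampler+weather mast: mass 7+8+3=18, value 29+44+39=112
- sampler+weather mast+magnetometer: mass 8+3+8=19, value 44+39+26=109
- sampler+weather mast+radar: mass 8+3+8=19, value 44+39+13=96
- seismometer+weather mast+magnetometer: mass 7+3+8=18, value 29+39+26=94
Best: 112 sci.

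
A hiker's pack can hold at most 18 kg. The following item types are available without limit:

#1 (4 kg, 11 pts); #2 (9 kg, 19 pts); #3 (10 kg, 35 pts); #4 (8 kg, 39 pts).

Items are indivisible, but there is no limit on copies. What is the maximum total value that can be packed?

Best value-per-unit is #4 at 39/8, and filling with it alone uses weight 2×8=16. No mix of the others beats 2×39 = 78.

78 pts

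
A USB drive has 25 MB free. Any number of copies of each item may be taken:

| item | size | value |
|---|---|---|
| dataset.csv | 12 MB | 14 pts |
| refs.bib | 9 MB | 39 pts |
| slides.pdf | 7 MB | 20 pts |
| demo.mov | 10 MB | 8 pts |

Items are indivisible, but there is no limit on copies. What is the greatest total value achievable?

98 pts

Best value-per-unit is refs.bib at 39/9; filling with it alone gives 2×39 = 78.
Optimal mix: 2×refs.bib + 1×slides.pdf → size 25, value 98.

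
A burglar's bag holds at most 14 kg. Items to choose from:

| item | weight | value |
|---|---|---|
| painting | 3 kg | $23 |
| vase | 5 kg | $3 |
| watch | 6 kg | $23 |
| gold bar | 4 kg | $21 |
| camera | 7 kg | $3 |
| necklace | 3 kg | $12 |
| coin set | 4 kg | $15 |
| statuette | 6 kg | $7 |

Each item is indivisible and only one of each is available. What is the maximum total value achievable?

$71

This is a 0/1 knapsack; check combinations near the capacity.
- painting+gold bar+necklace+coin set: weight 3+4+3+4=14, value 23+21+12+15=71
- painting+watch+gold bar: weight 3+6+4=13, value 23+23+21=67
- painting+watch+coin set: weight 3+6+4=13, value 23+23+15=61
- painting+gold bar+coin set: weight 3+4+4=11, value 23+21+15=59
Best: $71.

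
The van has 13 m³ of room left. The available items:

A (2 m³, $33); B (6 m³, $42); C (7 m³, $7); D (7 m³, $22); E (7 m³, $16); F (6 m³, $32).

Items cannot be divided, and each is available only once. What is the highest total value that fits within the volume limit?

Check high-value combinations within 13 m³:
- A+B: volume 2+6=8, value 33+42=75
- B+F: volume 6+6=12, value 42+32=74
- A+F: volume 2+6=8, value 33+32=65
- B+D: volume 6+7=13, value 42+22=64
Best: $75.

$75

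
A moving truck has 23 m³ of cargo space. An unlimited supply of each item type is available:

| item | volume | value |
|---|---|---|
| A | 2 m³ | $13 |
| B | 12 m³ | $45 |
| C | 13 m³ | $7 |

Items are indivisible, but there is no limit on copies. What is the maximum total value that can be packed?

Best value-per-unit is A at 13/2, and filling with it alone uses volume 11×2=22. No mix of the others beats 11×13 = 143.

$143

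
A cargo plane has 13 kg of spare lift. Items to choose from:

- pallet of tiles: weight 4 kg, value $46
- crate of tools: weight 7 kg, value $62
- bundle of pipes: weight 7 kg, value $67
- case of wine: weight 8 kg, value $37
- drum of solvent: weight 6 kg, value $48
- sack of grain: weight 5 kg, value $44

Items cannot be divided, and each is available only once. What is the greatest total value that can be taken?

$115

Check high-value combinations within 13 kg:
- bundle of pipes+drum of solvent: weight 7+6=13, value 67+48=115
- pallet of tiles+bundle of pipes: weight 4+7=11, value 46+67=113
- bundle of pipes+sack of grain: weight 7+5=12, value 67+44=111
- crate of tools+drum of solvent: weight 7+6=13, value 62+48=110
Best: $115.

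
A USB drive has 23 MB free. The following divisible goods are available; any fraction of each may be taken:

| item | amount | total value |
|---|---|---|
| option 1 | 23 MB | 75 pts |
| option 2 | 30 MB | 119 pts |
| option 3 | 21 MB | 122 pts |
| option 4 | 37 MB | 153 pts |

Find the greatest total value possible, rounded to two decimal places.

130.27

Take in order of value per unit:
- option 3 (122/21 per unit): all 21 → value 122, running total 122.00
- option 4 (153/37 per unit): 2 of 37 → value 2×153/37 = 8.2703, running total 130.27
Total 130.27.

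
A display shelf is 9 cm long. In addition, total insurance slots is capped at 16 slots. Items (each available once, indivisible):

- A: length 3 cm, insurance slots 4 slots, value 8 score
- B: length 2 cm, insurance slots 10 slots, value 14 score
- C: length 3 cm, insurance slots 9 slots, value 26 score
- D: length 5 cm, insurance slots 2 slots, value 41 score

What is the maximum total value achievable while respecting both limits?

Feasible sets respecting both limits:
- C+D: length 8, insurance slots 11, value 67
- B+D: length 7, insurance slots 12, value 55
- A+D: length 8, insurance slots 6, value 49
Best: 67 score.

67 score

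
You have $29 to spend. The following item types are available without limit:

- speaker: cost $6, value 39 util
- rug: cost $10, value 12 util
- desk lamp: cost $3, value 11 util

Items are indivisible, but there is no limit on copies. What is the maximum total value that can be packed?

167 util

Best value-per-unit is speaker at 39/6; filling with it alone gives 4×39 = 156.
Optimal mix: 4×speaker + 1×desk lamp → cost 27, value 167.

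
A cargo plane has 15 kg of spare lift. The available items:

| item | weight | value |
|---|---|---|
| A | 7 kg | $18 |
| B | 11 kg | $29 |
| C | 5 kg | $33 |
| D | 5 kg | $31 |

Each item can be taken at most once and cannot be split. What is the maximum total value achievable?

Check high-value combinations within 15 kg:
- C+D: weight 5+5=10, value 33+31=64
- A+C: weight 7+5=12, value 18+33=51
- A+D: weight 7+5=12, value 18+31=49
- C: weight 5, value 33
Best: $64.

$64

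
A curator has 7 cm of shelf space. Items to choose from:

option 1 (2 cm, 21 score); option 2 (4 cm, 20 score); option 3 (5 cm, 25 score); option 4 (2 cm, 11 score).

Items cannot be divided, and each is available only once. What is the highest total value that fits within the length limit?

46 score

Check high-value combinations within 7 cm:
- option 1+option 3: length 2+5=7, value 21+25=46
- option 1+option 2: length 2+4=6, value 21+20=41
- option 3+option 4: length 5+2=7, value 25+11=36
- option 1+option 4: length 2+2=4, value 21+11=32
- option 2+option 4: length 4+2=6, value 20+11=31
Best: 46 score.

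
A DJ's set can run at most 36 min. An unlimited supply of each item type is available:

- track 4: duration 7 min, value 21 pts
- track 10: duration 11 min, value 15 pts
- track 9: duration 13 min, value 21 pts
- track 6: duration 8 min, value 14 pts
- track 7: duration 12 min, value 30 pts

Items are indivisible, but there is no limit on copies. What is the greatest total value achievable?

Best value-per-unit is track 4 at 21/7, and filling with it alone uses duration 5×7=35. No mix of the others beats 5×21 = 105.

105 pts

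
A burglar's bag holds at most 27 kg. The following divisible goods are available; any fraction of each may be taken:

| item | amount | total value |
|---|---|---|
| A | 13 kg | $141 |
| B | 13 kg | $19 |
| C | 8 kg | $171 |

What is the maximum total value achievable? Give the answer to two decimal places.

Take in order of value per unit:
- C (171/8 per unit): all 8 → value 171, running total 171.00
- A (141/13 per unit): all 13 → value 141, running total 312.00
- B (19/13 per unit): 6 of 13 → value 6×19/13 = 8.7692, running total 320.77
Total 320.77.

320.77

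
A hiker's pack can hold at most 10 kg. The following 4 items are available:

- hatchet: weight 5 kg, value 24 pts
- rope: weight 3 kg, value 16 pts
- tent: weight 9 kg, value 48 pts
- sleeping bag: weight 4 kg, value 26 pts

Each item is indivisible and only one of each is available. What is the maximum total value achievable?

Check high-value combinations within 10 kg:
- hatchet+sleeping bag: weight 5+4=9, value 24+26=50
- tent: weight 9, value 48
- rope+sleeping bag: weight 3+4=7, value 16+26=42
- hatchet+rope: weight 5+3=8, value 24+16=40
- sleeping bag: weight 4, value 26
Best: 50 pts.

50 pts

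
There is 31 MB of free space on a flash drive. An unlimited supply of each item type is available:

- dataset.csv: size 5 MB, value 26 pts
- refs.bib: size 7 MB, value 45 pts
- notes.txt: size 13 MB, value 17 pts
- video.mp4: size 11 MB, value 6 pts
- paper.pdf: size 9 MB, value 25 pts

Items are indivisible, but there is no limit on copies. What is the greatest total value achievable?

187 pts

Best value-per-unit is refs.bib at 45/7; filling with it alone gives 4×45 = 180.
Optimal mix: 2×dataset.csv + 3×refs.bib → size 31, value 187.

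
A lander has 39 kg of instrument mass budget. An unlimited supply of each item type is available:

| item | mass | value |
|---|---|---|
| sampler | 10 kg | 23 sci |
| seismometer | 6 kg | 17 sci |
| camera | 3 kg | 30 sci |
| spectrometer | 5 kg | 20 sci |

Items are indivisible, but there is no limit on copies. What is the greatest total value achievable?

Best value-per-unit is camera at 30/3, and filling with it alone uses mass 13×3=39. No mix of the others beats 13×30 = 390.

390 sci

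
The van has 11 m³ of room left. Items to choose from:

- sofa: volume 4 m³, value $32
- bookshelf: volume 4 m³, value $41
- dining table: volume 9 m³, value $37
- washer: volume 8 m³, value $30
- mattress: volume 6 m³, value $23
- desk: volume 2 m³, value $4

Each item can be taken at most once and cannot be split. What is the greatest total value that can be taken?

$77

Check high-value combinations within 11 m³:
- sofa+bookshelf+desk: volume 4+4+2=10, value 32+41+4=77
- sofa+bookshelf: volume 4+4=8, value 32+41=73
- bookshelf+mattress: volume 4+6=10, value 41+23=64
- sofa+mattress: volume 4+6=10, value 32+23=55
Best: $77.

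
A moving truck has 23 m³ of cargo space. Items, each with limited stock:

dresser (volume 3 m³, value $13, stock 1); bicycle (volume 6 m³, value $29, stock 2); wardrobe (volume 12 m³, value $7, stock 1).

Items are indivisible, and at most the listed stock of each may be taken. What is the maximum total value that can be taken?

$71

Best selections within volume 23 and stock limits:
- 1×dresser + 2×bicycle: volume 15, value 71
- 2×bicycle: volume 12, value 58
- 1×dresser + 1×bicycle + 1×wardrobe: volume 21, value 49
Best: $71.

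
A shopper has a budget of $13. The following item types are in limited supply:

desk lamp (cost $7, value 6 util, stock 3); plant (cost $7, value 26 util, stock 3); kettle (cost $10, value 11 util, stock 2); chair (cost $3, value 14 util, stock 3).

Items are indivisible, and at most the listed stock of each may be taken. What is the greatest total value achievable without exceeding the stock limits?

Best selections within cost 13 and stock limits:
- 1×plant + 2×chair: cost 13, value 54
- 3×chair: cost 9, value 42
Best: 54 util.

54 util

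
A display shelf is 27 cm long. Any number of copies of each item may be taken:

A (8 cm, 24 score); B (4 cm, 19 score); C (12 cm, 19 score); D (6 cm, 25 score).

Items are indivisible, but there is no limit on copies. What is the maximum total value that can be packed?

120 score

Best value-per-unit is B at 19/4; filling with it alone gives 6×19 = 114.
Optimal mix: 5×B + 1×D → length 26, value 120.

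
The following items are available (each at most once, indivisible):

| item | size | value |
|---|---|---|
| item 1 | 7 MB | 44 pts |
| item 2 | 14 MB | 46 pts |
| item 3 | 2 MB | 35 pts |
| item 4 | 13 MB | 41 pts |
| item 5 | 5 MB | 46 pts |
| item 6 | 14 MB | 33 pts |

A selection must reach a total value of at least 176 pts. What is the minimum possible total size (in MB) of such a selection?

39

Subsets with value ≥ 176, sorted by total size:
- item 1+item 2+item 4+item 5: size 39, value 177
- item 1+item 2+item 3+item 4+item 5: size 41, value 212
- item 1+item 3+item 4+item 5+item 6: size 41, value 199
Minimum size: 39 MB.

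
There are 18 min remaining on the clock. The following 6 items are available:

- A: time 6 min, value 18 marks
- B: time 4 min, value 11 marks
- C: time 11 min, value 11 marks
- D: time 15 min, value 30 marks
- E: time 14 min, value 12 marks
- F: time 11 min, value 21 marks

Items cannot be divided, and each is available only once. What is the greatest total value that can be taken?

39 marks

This is a 0/1 knapsack; check combinations near the capacity.
- A+F: time 6+11=17, value 18+21=39
- B+F: time 4+11=15, value 11+21=32
- D: time 15, value 30
- A+B: time 6+4=10, value 18+11=29
- A+C: time 6+11=17, value 18+11=29
Best: 39 marks.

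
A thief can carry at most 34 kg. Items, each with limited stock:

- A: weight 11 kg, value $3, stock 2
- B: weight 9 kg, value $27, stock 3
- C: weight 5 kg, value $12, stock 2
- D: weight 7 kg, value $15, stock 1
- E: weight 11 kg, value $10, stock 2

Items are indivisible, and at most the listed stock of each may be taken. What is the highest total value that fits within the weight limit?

Best selections within weight 34 and stock limits:
- 3×B + 1×D: weight 34, value 96
- 3×B + 1×C: weight 32, value 93
Best: $96.

$96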